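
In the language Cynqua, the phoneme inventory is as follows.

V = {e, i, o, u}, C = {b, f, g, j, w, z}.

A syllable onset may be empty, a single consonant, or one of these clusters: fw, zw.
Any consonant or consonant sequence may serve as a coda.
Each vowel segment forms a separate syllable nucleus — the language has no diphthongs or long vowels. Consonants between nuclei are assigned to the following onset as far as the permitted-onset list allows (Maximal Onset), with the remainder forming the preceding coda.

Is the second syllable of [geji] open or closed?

Vowels present: e, i; each is a nucleus, giving 2 syllables.
σ1/σ2 boundary: /j/ → onset of the next syllable (single consonants are always licit onsets).
Result: ge.ji.
Syllable 2 is /ji/; it ends in its nucleus with no coda, so it is open.

open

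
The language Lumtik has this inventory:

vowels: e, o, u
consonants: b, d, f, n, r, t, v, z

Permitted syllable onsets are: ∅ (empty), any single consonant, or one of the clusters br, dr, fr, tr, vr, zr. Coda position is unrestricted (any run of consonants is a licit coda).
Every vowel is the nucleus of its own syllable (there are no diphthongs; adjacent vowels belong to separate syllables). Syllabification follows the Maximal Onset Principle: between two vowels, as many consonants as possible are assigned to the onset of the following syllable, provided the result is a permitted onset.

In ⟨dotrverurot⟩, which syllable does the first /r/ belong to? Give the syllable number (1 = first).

1

Nuclei (vowels): o, e, u, o → 4 syllables.
V1 /o/ – V2 /e/: /trv/ — longest licit onset from the right is /v/, leaving /tr/ as coda.
V2 /e/ – V3 /u/: just /r/ — single C goes to the following onset.
V3 /u/ – V4 /o/: /r/ is a single consonant, so it becomes the next onset.
Syllabification: dotr.ve.ru.rot.
The first /r/ is in the coda of syllable 1 (/dotr/).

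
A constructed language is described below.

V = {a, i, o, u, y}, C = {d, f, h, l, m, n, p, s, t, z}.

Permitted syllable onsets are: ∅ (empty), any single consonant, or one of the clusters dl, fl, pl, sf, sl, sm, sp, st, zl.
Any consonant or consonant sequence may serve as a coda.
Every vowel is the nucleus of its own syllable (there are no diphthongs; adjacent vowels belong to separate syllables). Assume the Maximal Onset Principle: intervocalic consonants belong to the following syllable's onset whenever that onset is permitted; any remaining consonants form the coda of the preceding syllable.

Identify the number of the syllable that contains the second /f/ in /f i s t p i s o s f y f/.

4

The vowels are i, i, o, y — 4 nuclei, so 4 syllables.
/i…i/ gap (V1→V2): /stp/; trying suffixes from longest down, /p/ is the first permitted one, so coda /st/ | onset /p/.
/i…o/ gap (V2→V3): /s/ → onset of the next syllable (single consonants are always licit onsets).
/o…y/ gap (V3→V4): cluster /sf/ — /sf/ is itself a permitted onset, so the whole cluster goes right; preceding coda = ∅.
Putting it together: fist.pi.so.sfyf.
The second /f/ is in the onset of syllable 4 (/sfyf/).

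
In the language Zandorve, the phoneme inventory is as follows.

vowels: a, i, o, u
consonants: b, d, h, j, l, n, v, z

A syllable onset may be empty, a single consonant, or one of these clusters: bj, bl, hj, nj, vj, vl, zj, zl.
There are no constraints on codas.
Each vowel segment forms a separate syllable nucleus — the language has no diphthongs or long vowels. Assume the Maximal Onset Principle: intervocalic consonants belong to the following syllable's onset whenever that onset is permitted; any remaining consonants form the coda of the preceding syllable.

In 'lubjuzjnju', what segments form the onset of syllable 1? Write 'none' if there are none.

The vowels are u, u, u — 3 nuclei, so 3 syllables.
V1 /u/ – V2 /u/: cluster /bj/ — /bj/ is itself a permitted onset, so the whole cluster goes right; preceding coda = ∅.
V2 /u/ – V3 /u/: /zjnj/ — longest licit onset from the right is /nj/, leaving /zj/ as coda.
So the parse is lu.bjuzj.nju.
Syllable 1 is /lu/: onset /l/, nucleus /u/, coda ∅.

l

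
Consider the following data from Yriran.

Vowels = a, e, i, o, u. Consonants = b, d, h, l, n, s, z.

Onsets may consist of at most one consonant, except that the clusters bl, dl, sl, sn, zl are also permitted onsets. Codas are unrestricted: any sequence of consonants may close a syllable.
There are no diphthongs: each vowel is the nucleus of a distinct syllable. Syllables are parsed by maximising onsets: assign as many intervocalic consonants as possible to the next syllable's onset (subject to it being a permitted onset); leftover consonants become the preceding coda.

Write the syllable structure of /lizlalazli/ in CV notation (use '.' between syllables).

CV.CCV.CV.CCV

Nuclei (vowels): i, a, a, i → 4 syllables.
V1 /i/ – V2 /a/: /zl/ is a licit onset in full, so it all attaches to the next syllable.
V2 /a/ – V3 /a/: /l/ is a single consonant, so it becomes the next onset.
V3 /a/ – V4 /i/: /zl/ — entire cluster is a permitted onset → onset /zl/, coda ∅.
So the parse is li.zla.la.zli.
Mapping each syllable to C/V: /li/ → CV, /zla/ → CCV, /la/ → CV, /zli/ → CCV.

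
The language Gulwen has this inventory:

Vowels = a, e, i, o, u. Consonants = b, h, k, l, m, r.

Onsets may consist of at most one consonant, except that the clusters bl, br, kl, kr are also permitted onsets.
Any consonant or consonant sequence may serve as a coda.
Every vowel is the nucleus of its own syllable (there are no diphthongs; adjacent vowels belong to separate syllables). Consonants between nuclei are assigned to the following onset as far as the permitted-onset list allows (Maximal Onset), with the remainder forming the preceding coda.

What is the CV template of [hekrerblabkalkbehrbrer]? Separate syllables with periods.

The vowels are e, e, a, a, e, e — 6 nuclei, so 6 syllables.
V1 /e/ – V2 /e/: cluster /kr/ — /kr/ is itself a permitted onset, so the whole cluster goes right; preceding coda = ∅.
V2 /e/ – V3 /a/: /rbl/; trying suffixes from longest down, /bl/ is the first permitted one, so coda /r/ | onset /bl/.
V3 /a/ – V4 /a/: cluster /bk/ — the longest permitted-onset suffix is /k/; onset = /k/, preceding coda = /b/.
V4 /a/ – V5 /e/: cluster /lkb/ — the longest permitted-onset suffix is /b/; onset = /b/, preceding coda = /lk/.
V5 /e/ – V6 /e/: cluster /hrbr/ — the longest permitted-onset suffix is /br/; onset = /br/, preceding coda = /hr/.
So the parse is he.krer.blab.kalk.behr.brer.
Mapping each syllable to C/V: /he/ → CV, /krer/ → CCVC, /blab/ → CCVC, /kalk/ → CVCC, /behr/ → CVCC, /brer/ → CCVC.

CV.CCVC.CCVC.CVCC.CVCC.CCVC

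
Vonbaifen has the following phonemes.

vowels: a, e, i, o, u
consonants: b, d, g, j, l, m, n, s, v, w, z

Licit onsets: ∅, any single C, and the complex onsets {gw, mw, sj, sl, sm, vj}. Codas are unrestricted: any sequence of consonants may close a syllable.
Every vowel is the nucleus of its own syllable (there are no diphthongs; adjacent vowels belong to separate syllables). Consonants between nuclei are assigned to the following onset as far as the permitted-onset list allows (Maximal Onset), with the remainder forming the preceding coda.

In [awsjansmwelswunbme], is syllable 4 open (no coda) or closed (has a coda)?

Nuclei (vowels): a, a, e, u, e → 5 syllables.
/a…a/ gap (V1→V2): cluster /wsj/ — the longest permitted-onset suffix is /sj/; onset = /sj/, preceding coda = /w/.
/a…e/ gap (V2→V3): /nsmw/; trying suffixes from longest down, /mw/ is the first permitted one, so coda /ns/ | onset /mw/.
/e…u/ gap (V3→V4): /lsw/; trying suffixes from longest down, /w/ is the first permitted one, so coda /ls/ | onset /w/.
/u…e/ gap (V4→V5): /nbm/ splits as /nb/ + /m/ (/m/ is the longest suffix that is a licit onset).
Syllabification: aw.sjans.mwels.wunb.me.
Syllable 4 is /wunb/ with coda /nb/, so it is closed.

closed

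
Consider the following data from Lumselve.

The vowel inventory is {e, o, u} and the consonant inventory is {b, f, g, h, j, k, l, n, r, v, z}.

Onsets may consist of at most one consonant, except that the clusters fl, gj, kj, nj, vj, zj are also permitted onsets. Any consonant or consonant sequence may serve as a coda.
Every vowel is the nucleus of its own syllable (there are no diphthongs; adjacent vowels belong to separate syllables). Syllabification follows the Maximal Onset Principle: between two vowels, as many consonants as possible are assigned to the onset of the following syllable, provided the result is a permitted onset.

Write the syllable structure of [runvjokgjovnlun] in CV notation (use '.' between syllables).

Vowels present: u, o, o, u; each is a nucleus, giving 4 syllables.
Between /u/ (V1) and /o/ (V2): /nvj/; trying suffixes from longest down, /vj/ is the first permitted one, so coda /n/ | onset /vj/.
Between /o/ (V2) and /o/ (V3): cluster /kgj/ — the longest permitted-onset suffix is /gj/; onset = /gj/, preceding coda = /k/.
Between /o/ (V3) and /u/ (V4): cluster /vnl/ — the longest permitted-onset suffix is /l/; onset = /l/, preceding coda = /vn/.
Syllabification: run.vjok.gjovn.lun.
Mapping each syllable to C/V: /run/ → CVC, /vjok/ → CCVC, /gjovn/ → CCVCC, /lun/ → CVC.

CVC.CCVC.CCVCC.CVC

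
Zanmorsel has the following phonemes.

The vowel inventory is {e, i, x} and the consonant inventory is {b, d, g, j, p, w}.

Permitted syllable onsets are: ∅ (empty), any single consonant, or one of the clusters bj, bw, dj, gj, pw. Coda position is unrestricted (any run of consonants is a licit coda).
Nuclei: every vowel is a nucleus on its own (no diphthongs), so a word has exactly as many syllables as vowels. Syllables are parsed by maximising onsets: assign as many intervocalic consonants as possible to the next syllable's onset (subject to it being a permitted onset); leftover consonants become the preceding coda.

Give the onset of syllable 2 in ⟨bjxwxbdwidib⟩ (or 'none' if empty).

Nuclei (vowels): x, x, i, i → 4 syllables.
/x…x/ gap (V1→V2): /w/ → onset of the next syllable (single consonants are always licit onsets).
/x…i/ gap (V2→V3): cluster /bdw/ — the longest permitted-onset suffix is /w/; onset = /w/, preceding coda = /bd/.
/i…i/ gap (V3→V4): /d/ → onset of the next syllable (single consonants are always licit onsets).
So the parse is bjx.wxbd.wi.dib.
Syllable 2 is /wxbd/: onset /w/, nucleus /x/, coda /bd/.

w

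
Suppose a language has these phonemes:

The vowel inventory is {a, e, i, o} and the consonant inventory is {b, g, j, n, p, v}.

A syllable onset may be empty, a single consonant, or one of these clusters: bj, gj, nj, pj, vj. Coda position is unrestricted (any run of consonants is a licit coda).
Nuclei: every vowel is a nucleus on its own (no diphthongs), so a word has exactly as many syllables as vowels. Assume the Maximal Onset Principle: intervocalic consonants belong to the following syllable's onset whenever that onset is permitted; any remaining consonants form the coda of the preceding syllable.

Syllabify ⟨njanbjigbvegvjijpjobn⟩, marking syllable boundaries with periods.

The vowels are a, i, e, i, o — 5 nuclei, so 5 syllables.
σ1/σ2 boundary: /nbj/; trying suffixes from longest down, /bj/ is the first permitted one, so coda /n/ | onset /bj/.
σ2/σ3 boundary: /gbv/ splits as /gb/ + /v/ (/v/ is the longest suffix that is a licit onset).
σ3/σ4 boundary: cluster /gvj/ — the longest permitted-onset suffix is /vj/; onset = /vj/, preceding coda = /g/.
σ4/σ5 boundary: /jpj/ — longest licit onset from the right is /pj/, leaving /j/ as coda.

njan.bjigb.veg.vjij.pjobn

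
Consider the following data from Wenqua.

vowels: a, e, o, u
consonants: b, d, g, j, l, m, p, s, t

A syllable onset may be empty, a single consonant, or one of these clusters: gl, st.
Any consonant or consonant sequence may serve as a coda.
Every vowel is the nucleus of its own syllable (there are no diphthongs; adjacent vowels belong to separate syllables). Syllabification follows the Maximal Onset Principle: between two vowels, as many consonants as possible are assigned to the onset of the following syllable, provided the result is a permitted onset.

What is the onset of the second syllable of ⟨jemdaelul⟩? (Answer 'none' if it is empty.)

The vowels are e, a, e, u — 4 nuclei, so 4 syllables.
/e…a/ gap (V1→V2): cluster /md/ — the longest permitted-onset suffix is /d/; onset = /d/, preceding coda = /m/.
/a…e/ gap (V2→V3): hiatus — the boundary sits between the two vowels.
/e…u/ gap (V3→V4): /l/ is a single consonant, so it becomes the next onset.
Syllabification: jem.da.e.lul.
Syllable 2 is /da/: onset /d/, nucleus /a/, coda ∅.

d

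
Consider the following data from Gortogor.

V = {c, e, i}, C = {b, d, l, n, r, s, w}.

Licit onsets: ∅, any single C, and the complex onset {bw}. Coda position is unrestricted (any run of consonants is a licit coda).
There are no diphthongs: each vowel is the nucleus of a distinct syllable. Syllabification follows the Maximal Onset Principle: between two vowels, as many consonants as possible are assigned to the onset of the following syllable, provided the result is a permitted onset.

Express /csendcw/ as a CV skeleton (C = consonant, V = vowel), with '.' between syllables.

V.CVC.CVC

Vowels present: c, e, c; each is a nucleus, giving 3 syllables.
V1 /c/ – V2 /e/: just /s/ — single C goes to the following onset.
V2 /e/ – V3 /c/: cluster /nd/ — the longest permitted-onset suffix is /d/; onset = /d/, preceding coda = /n/.
Putting it together: c.sen.dcw.
Mapping each syllable to C/V: /c/ → V, /sen/ → CVC, /dcw/ → CVC.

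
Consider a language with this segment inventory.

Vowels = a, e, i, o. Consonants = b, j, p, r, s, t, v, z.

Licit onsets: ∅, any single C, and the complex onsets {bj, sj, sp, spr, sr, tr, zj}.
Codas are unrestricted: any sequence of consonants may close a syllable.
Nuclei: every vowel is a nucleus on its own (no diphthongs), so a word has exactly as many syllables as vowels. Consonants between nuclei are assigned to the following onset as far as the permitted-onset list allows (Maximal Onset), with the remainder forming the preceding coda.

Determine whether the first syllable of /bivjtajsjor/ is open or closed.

closed

Vowels present: i, a, o; each is a nucleus, giving 3 syllables.
Between /i/ (V1) and /a/ (V2): /vjt/ — longest licit onset from the right is /t/, leaving /vj/ as coda.
Between /a/ (V2) and /o/ (V3): /jsj/; trying suffixes from longest down, /sj/ is the first permitted one, so coda /j/ | onset /sj/.
So the parse is bivj.taj.sjor.
Syllable 1 is /bivj/ with coda /vj/, so it is closed.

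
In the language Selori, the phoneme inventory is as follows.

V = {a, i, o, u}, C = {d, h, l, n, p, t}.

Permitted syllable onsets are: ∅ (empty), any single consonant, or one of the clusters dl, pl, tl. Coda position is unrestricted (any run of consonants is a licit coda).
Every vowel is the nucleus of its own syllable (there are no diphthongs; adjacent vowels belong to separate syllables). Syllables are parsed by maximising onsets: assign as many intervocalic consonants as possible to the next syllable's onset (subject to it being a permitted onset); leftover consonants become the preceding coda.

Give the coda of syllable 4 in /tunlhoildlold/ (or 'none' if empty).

ld

Vowels present: u, o, i, o; each is a nucleus, giving 4 syllables.
σ1/σ2 boundary: cluster /nlh/ — the longest permitted-onset suffix is /h/; onset = /h/, preceding coda = /nl/.
σ2/σ3 boundary: no consonants, so the boundary falls immediately after /o/.
σ3/σ4 boundary: /ldl/ — longest licit onset from the right is /dl/, leaving /l/ as coda.
Syllabification: tunl.ho.il.dlold.
Syllable 4 is /dlold/: onset /dl/, nucleus /o/, coda /ld/.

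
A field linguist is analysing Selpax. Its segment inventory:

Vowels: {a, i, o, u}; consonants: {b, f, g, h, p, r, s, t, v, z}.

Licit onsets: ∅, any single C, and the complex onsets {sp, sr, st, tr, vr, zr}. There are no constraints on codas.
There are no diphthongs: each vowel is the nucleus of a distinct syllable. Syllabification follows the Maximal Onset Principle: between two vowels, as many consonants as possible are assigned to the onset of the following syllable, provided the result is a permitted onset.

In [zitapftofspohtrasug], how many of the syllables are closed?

4

Nuclei (vowels): i, a, o, o, a, u → 6 syllables.
σ1/σ2 boundary: just /t/ — single C goes to the following onset.
σ2/σ3 boundary: /pft/ splits as /pf/ + /t/ (/t/ is the longest suffix that is a licit onset).
σ3/σ4 boundary: /fsp/ — longest licit onset from the right is /sp/, leaving /f/ as coda.
σ4/σ5 boundary: /htr/; trying suffixes from longest down, /tr/ is the first permitted one, so coda /h/ | onset /tr/.
σ5/σ6 boundary: /s/ is a single consonant, so it becomes the next onset.
Putting it together: zi.tapf.tof.spoh.tra.sug.
Classifying each syllable: /zi/ (open), /tapf/ (closed), /tof/ (closed), /spoh/ (closed), /tra/ (open), /sug/ (closed).
Closed syllables: 4.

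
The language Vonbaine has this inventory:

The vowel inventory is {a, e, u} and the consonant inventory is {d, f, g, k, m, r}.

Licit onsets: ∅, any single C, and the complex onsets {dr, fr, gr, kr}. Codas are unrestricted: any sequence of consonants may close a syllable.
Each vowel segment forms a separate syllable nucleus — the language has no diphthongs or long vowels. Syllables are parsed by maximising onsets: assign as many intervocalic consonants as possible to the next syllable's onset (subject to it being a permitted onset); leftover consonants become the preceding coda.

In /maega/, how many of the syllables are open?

The vowels are a, e, a — 3 nuclei, so 3 syllables.
V1 /a/ – V2 /e/: nothing intervenes; syllable break is V.V.
V2 /e/ – V3 /a/: /g/ → onset of the next syllable (single consonants are always licit onsets).
Syllabification: ma.e.ga.
Classifying each syllable: /ma/ (open), /e/ (open), /ga/ (open).
Open syllables: 3.

3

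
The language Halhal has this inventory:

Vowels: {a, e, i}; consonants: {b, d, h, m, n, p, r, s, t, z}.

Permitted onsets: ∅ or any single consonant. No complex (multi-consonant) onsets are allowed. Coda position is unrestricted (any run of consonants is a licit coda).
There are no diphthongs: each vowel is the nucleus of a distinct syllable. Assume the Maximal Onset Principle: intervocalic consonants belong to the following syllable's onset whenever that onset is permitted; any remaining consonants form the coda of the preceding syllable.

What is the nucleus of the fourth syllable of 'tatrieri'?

i

Nuclei (vowels): a, i, e, i → 4 syllables.
The fourth nucleus (vowel 4 from the left) is /i/.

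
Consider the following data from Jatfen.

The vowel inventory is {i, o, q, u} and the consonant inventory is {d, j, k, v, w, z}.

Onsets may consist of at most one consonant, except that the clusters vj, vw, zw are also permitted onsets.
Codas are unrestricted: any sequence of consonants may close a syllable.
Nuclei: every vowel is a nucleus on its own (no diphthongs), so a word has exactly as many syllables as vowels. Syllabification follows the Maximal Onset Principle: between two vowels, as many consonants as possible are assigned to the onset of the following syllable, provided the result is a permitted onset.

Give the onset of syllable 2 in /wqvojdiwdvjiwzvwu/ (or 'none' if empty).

v

Nuclei (vowels): q, o, i, i, u → 5 syllables.
/q…o/ gap (V1→V2): /v/ is a single consonant, so it becomes the next onset.
/o…i/ gap (V2→V3): /jd/ — longest licit onset from the right is /d/, leaving /j/ as coda.
/i…i/ gap (V3→V4): /wdvj/ splits as /wd/ + /vj/ (/vj/ is the longest suffix that is a licit onset).
/i…u/ gap (V4→V5): /wzvw/; trying suffixes from longest down, /vw/ is the first permitted one, so coda /wz/ | onset /vw/.
Syllabification: wq.voj.diwd.vjiwz.vwu.
Syllable 2 is /voj/: onset /v/, nucleus /o/, coda /j/.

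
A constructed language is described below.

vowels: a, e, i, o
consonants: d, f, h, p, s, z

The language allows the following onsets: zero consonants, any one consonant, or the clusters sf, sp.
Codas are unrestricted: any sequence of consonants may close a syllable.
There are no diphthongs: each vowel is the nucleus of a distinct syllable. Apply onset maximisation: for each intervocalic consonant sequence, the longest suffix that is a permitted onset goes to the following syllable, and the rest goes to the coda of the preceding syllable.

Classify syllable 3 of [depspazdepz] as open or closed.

closed

Vowels present: e, a, e; each is a nucleus, giving 3 syllables.
σ1/σ2 boundary: cluster /psp/ — the longest permitted-onset suffix is /sp/; onset = /sp/, preceding coda = /p/.
σ2/σ3 boundary: /zd/ — longest licit onset from the right is /d/, leaving /z/ as coda.
Syllabification: dep.spaz.depz.
Syllable 3 is /depz/ with coda /pz/, so it is closed.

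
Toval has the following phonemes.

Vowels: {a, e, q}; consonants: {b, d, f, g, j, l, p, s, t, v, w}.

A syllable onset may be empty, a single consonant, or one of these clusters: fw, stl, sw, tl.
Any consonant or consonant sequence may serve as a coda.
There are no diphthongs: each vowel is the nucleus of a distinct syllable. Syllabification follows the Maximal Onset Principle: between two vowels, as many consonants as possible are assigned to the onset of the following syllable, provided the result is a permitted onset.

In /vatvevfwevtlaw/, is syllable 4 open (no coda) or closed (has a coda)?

closed

Vowels present: a, e, e, a; each is a nucleus, giving 4 syllables.
V1 /a/ – V2 /e/: cluster /tv/ — the longest permitted-onset suffix is /v/; onset = /v/, preceding coda = /t/.
V2 /e/ – V3 /e/: /vfw/ splits as /v/ + /fw/ (/fw/ is the longest suffix that is a licit onset).
V3 /e/ – V4 /a/: /vtl/ — longest licit onset from the right is /tl/, leaving /v/ as coda.
Result: vat.vev.fwev.tlaw.
Syllable 4 is /tlaw/ with coda /w/, so it is closed.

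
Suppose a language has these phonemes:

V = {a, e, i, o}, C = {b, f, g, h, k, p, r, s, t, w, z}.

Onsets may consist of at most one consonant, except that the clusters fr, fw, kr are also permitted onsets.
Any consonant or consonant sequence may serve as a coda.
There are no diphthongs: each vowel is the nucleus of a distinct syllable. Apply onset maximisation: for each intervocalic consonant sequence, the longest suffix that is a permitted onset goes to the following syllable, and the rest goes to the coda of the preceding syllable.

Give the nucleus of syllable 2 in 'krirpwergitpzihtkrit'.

Vowels present: i, e, i, i, i; each is a nucleus, giving 5 syllables.
The second nucleus (vowel 2 from the left) is /e/.

e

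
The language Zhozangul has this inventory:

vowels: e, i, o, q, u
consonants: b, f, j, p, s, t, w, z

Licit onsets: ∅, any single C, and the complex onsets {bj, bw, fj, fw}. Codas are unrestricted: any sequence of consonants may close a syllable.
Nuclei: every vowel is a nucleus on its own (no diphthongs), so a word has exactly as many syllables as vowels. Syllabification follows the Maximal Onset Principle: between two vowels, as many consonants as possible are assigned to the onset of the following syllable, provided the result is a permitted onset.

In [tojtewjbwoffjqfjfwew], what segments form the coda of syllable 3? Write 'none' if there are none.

Vowels present: o, e, o, q, e; each is a nucleus, giving 5 syllables.
Between /o/ (V1) and /e/ (V2): /jt/ — longest licit onset from the right is /t/, leaving /j/ as coda.
Between /e/ (V2) and /o/ (V3): /wjbw/ — longest licit onset from the right is /bw/, leaving /wj/ as coda.
Between /o/ (V3) and /q/ (V4): /ffj/ — longest licit onset from the right is /fj/, leaving /f/ as coda.
Between /q/ (V4) and /e/ (V5): /fjfw/ — longest licit onset from the right is /fw/, leaving /fj/ as coda.
Result: toj.tewj.bwof.fjqfj.fwew.
Syllable 3 is /bwof/: onset /bw/, nucleus /o/, coda /f/.

f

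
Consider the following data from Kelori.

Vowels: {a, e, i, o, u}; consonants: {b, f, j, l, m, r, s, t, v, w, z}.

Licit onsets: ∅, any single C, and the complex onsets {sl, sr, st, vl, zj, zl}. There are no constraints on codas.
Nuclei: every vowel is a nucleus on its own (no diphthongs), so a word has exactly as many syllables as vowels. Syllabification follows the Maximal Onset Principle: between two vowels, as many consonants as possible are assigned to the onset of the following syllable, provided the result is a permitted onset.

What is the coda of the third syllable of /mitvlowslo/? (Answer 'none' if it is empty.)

Vowels present: i, o, o; each is a nucleus, giving 3 syllables.
σ1/σ2 boundary: /tvl/; trying suffixes from longest down, /vl/ is the first permitted one, so coda /t/ | onset /vl/.
σ2/σ3 boundary: /wsl/ — longest licit onset from the right is /sl/, leaving /w/ as coda.
Putting it together: mit.vlow.slo.
Syllable 3 is /slo/: onset /sl/, nucleus /o/, coda ∅.

none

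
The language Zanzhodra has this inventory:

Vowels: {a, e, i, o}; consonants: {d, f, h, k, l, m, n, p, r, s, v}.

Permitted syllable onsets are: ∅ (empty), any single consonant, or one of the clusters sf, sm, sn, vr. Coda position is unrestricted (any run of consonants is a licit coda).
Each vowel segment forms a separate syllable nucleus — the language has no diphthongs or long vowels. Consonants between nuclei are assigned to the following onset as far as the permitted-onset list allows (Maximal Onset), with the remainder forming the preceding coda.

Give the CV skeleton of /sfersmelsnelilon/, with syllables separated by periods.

Vowels present: e, e, e, i, o; each is a nucleus, giving 5 syllables.
Between /e/ (V1) and /e/ (V2): cluster /rsm/ — the longest permitted-onset suffix is /sm/; onset = /sm/, preceding coda = /r/.
Between /e/ (V2) and /e/ (V3): /lsn/; trying suffixes from longest down, /sn/ is the first permitted one, so coda /l/ | onset /sn/.
Between /e/ (V3) and /i/ (V4): /l/ → onset of the next syllable (single consonants are always licit onsets).
Between /i/ (V4) and /o/ (V5): just /l/ — single C goes to the following onset.
Result: sfer.smel.sne.li.lon.
Mapping each syllable to C/V: /sfer/ → CCVC, /smel/ → CCVC, /sne/ → CCV, /li/ → CV, /lon/ → CVC.

CCVC.CCVC.CCV.CV.CVC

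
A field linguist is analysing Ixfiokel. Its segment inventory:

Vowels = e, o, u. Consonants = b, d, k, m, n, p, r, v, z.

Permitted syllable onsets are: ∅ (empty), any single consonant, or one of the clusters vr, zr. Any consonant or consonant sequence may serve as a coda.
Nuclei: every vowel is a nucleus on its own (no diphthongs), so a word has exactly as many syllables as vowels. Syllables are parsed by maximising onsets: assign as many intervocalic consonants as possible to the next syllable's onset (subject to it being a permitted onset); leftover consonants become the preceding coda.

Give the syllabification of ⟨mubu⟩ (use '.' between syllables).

Nuclei (vowels): u, u → 2 syllables.
V1 /u/ – V2 /u/: /b/ is a single consonant, so it becomes the next onset.

mu.bu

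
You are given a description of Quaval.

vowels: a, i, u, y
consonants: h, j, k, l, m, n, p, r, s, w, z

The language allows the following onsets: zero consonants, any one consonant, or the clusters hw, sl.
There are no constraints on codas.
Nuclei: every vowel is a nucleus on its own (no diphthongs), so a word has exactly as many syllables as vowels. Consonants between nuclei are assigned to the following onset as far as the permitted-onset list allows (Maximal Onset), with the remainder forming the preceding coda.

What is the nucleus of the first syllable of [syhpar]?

y

Vowels present: y, a; each is a nucleus, giving 2 syllables.
The first nucleus (vowel 1 from the left) is /y/.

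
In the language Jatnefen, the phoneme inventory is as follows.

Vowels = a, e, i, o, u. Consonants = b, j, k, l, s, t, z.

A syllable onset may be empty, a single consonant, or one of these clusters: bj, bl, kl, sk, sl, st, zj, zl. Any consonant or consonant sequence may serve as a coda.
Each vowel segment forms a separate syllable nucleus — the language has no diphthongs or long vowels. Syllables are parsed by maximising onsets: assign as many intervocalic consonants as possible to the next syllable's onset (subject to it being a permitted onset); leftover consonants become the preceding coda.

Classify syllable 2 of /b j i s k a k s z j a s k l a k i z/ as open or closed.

closed

Vowels present: i, a, a, a, i; each is a nucleus, giving 5 syllables.
/i…a/ gap (V1→V2): /sk/ — entire cluster is a permitted onset → onset /sk/, coda ∅.
/a…a/ gap (V2→V3): /kszj/ — longest licit onset from the right is /zj/, leaving /ks/ as coda.
/a…a/ gap (V3→V4): cluster /skl/ — the longest permitted-onset suffix is /kl/; onset = /kl/, preceding coda = /s/.
/a…i/ gap (V4→V5): /k/ → onset of the next syllable (single consonants are always licit onsets).
Syllabification: bji.skaks.zjas.kla.kiz.
Syllable 2 is /skaks/ with coda /ks/, so it is closed.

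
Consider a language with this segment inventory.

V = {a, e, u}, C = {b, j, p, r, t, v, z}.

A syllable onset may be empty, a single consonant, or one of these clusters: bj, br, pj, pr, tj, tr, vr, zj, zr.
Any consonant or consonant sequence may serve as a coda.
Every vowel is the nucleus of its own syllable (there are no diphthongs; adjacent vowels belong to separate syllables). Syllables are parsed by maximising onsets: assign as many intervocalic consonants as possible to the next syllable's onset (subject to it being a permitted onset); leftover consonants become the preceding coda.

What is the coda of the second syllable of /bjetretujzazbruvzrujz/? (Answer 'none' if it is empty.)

Vowels present: e, e, u, a, u, u; each is a nucleus, giving 6 syllables.
V1 /e/ – V2 /e/: /tr/ — entire cluster is a permitted onset → onset /tr/, coda ∅.
V2 /e/ – V3 /u/: just /t/ — single C goes to the following onset.
V3 /u/ – V4 /a/: /jz/ — longest licit onset from the right is /z/, leaving /j/ as coda.
V4 /a/ – V5 /u/: /zbr/; trying suffixes from longest down, /br/ is the first permitted one, so coda /z/ | onset /br/.
V5 /u/ – V6 /u/: /vzr/; trying suffixes from longest down, /zr/ is the first permitted one, so coda /v/ | onset /zr/.
So the parse is bje.tre.tuj.zaz.bruv.zrujz.
Syllable 2 is /tre/: onset /tr/, nucleus /e/, coda ∅.

none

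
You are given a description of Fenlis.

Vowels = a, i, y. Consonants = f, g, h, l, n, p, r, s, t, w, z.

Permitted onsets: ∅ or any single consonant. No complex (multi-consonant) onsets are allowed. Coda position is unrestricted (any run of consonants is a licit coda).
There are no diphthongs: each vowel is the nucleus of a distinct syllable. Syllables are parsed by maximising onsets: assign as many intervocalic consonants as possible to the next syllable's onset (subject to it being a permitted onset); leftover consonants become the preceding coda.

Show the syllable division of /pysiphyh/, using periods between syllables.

py.sip.hyh

Nuclei (vowels): y, i, y → 3 syllables.
σ1/σ2 boundary: /s/ is a single consonant, so it becomes the next onset.
σ2/σ3 boundary: /ph/; trying suffixes from longest down, /h/ is the first permitted one, so coda /p/ | onset /h/.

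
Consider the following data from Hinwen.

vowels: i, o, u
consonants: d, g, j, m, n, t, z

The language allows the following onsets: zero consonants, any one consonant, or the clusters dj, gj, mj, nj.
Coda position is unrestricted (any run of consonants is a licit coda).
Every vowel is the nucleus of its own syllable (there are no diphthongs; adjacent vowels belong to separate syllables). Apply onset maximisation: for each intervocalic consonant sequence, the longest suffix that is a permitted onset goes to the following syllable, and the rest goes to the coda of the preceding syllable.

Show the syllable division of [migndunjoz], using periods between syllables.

Vowels present: i, u, o; each is a nucleus, giving 3 syllables.
/i…u/ gap (V1→V2): /gnd/ splits as /gn/ + /d/ (/d/ is the longest suffix that is a licit onset).
/u…o/ gap (V2→V3): /nj/ is a licit onset in full, so it all attaches to the next syllable.

mign.du.njoz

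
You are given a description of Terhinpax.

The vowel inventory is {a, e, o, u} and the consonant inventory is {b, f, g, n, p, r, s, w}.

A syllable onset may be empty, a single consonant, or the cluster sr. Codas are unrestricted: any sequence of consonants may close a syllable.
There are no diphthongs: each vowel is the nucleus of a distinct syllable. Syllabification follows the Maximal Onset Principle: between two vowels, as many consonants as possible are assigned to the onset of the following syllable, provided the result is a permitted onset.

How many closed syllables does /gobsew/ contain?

The vowels are o, e — 2 nuclei, so 2 syllables.
/o…e/ gap (V1→V2): /bs/ — longest licit onset from the right is /s/, leaving /b/ as coda.
So the parse is gob.sew.
Classifying each syllable: /gob/ (closed), /sew/ (closed).
Closed syllables: 2.

2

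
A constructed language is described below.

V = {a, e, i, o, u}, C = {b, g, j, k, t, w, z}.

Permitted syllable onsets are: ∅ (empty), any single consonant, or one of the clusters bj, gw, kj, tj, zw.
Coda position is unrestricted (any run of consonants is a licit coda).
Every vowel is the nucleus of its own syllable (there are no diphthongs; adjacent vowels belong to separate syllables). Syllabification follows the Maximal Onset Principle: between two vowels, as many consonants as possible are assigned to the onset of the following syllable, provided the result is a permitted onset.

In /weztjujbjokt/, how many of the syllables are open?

Vowels present: e, u, o; each is a nucleus, giving 3 syllables.
/e…u/ gap (V1→V2): cluster /ztj/ — the longest permitted-onset suffix is /tj/; onset = /tj/, preceding coda = /z/.
/u…o/ gap (V2→V3): /jbj/; trying suffixes from longest down, /bj/ is the first permitted one, so coda /j/ | onset /bj/.
Result: wez.tjuj.bjokt.
Classifying each syllable: /wez/ (closed), /tjuj/ (closed), /bjokt/ (closed).
Open syllables: 0.

0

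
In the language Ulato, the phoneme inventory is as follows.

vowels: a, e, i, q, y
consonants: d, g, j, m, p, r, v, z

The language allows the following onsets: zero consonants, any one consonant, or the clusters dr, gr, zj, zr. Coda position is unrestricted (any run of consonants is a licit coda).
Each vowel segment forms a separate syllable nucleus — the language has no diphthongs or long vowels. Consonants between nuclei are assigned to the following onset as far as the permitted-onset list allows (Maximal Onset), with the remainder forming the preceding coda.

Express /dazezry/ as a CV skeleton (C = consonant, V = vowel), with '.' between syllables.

The vowels are a, e, y — 3 nuclei, so 3 syllables.
σ1/σ2 boundary: /z/ is a single consonant, so it becomes the next onset.
σ2/σ3 boundary: /zr/ — entire cluster is a permitted onset → onset /zr/, coda ∅.
Syllabification: da.ze.zry.
Mapping each syllable to C/V: /da/ → CV, /ze/ → CV, /zry/ → CCV.

CV.CV.CCV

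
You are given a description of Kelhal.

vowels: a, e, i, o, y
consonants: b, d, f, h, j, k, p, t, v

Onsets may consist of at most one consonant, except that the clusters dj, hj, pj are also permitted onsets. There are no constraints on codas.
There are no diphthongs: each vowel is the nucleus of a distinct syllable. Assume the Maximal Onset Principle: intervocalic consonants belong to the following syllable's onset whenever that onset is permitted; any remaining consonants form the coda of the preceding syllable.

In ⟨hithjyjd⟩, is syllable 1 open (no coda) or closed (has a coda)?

closed

Nuclei (vowels): i, y → 2 syllables.
/i…y/ gap (V1→V2): /thj/ — longest licit onset from the right is /hj/, leaving /t/ as coda.
Syllabification: hit.hjyjd.
Syllable 1 is /hit/ with coda /t/, so it is closed.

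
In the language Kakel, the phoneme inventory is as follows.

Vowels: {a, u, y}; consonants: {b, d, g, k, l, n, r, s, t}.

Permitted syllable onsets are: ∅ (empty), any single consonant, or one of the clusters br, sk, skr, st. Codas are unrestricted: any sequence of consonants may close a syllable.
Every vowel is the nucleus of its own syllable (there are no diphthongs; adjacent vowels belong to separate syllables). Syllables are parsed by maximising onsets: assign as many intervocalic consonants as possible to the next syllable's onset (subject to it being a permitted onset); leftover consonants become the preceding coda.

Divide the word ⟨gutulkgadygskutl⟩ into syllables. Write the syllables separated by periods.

Nuclei (vowels): u, u, a, y, u → 5 syllables.
Between /u/ (V1) and /u/ (V2): /t/ is a single consonant, so it becomes the next onset.
Between /u/ (V2) and /a/ (V3): cluster /lkg/ — the longest permitted-onset suffix is /g/; onset = /g/, preceding coda = /lk/.
Between /a/ (V3) and /y/ (V4): /d/ → onset of the next syllable (single consonants are always licit onsets).
Between /y/ (V4) and /u/ (V5): /gsk/; trying suffixes from longest down, /sk/ is the first permitted one, so coda /g/ | onset /sk/.

gu.tulk.ga.dyg.skutl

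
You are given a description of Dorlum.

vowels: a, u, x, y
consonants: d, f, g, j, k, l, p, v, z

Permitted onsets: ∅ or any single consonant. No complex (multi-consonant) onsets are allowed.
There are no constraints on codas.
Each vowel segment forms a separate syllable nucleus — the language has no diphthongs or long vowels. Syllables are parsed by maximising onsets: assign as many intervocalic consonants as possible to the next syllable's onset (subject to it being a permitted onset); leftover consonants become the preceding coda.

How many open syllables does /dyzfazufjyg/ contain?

Vowels present: y, a, u, y; each is a nucleus, giving 4 syllables.
σ1/σ2 boundary: /zf/; trying suffixes from longest down, /f/ is the first permitted one, so coda /z/ | onset /f/.
σ2/σ3 boundary: just /z/ — single C goes to the following onset.
σ3/σ4 boundary: /fj/; trying suffixes from longest down, /j/ is the first permitted one, so coda /f/ | onset /j/.
Putting it together: dyz.fa.zuf.jyg.
Classifying each syllable: /dyz/ (closed), /fa/ (open), /zuf/ (closed), /jyg/ (closed).
Open syllables: 1.

1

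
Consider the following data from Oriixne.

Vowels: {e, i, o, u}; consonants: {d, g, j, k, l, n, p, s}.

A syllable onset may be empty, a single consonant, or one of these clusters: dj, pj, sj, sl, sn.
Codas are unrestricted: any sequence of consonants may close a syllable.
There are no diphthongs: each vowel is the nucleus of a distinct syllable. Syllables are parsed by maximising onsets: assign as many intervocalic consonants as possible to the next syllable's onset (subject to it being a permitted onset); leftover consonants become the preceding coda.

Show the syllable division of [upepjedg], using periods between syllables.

u.pe.pjedg

Vowels present: u, e, e; each is a nucleus, giving 3 syllables.
V1 /u/ – V2 /e/: /p/ → onset of the next syllable (single consonants are always licit onsets).
V2 /e/ – V3 /e/: /pj/ — entire cluster is a permitted onset → onset /pj/, coda ∅.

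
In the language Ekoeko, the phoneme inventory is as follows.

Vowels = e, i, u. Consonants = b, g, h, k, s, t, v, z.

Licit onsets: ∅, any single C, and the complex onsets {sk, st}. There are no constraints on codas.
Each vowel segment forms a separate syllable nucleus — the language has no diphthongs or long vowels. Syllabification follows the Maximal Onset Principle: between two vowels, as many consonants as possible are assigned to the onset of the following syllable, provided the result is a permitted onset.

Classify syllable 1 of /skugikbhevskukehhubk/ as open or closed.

open

Vowels present: u, i, e, u, e, u; each is a nucleus, giving 6 syllables.
σ1/σ2 boundary: /g/ → onset of the next syllable (single consonants are always licit onsets).
σ2/σ3 boundary: /kbh/; trying suffixes from longest down, /h/ is the first permitted one, so coda /kb/ | onset /h/.
σ3/σ4 boundary: /vsk/ splits as /v/ + /sk/ (/sk/ is the longest suffix that is a licit onset).
σ4/σ5 boundary: /k/ → onset of the next syllable (single consonants are always licit onsets).
σ5/σ6 boundary: /hh/ — longest licit onset from the right is /h/, leaving /h/ as coda.
Syllabification: sku.gikb.hev.sku.keh.hubk.
Syllable 1 is /sku/; it ends in its nucleus with no coda, so it is open.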